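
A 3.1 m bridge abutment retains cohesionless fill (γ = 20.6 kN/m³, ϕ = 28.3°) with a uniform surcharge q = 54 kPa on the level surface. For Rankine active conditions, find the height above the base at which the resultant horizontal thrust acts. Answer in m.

K_a = 0.3568.
Triangular part P₁ = ½K_aγH² = 35.31 at H/3 = 1.033 m; rectangular part P₂ = K_a q H = 59.72 at H/2 = 1.550 m.
ȳ = (P₁·1.033 + P₂·1.550)/(P₁+P₂) = 1.358 m.

1.36 m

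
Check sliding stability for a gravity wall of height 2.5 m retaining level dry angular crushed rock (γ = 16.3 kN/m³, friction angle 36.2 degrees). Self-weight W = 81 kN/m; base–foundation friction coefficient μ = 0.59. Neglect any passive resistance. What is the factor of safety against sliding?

3.65

K_a = tan²(45° − 36.2°/2) = 0.2574.
P_a = ½K_aγH² = 0.5×0.2574×16.3×2.5² = 13.11 kN/m, acting at H/3 = 0.8333 m above the base.
FS_sliding = μW / P_a = 0.59×81 / 13.11 = 3.645.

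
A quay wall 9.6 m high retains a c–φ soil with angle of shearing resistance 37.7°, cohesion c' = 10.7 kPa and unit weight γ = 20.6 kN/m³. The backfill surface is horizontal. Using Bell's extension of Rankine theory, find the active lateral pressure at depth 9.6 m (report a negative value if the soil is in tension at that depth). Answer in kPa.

37.2 kPa

K_a = (1 − sin φ)/(1 + sin φ) = 0.2411.
σ_a = K_a γ z − 2c√K_a = 0.2411×20.6×9.6 − 2×10.7×0.4910 = 37.16 kPa.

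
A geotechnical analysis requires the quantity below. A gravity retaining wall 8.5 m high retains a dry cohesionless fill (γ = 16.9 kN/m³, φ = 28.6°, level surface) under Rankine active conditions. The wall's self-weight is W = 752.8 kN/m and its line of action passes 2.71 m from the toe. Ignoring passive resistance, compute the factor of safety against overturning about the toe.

K_a = tan²(45° − 28.6°/2) = 0.3525.
P_a = ½K_aγH² = 0.5×0.3525×16.9×8.5² = 215.2 kN/m, acting at H/3 = 2.833 m above the base.
Overturning moment M_o = P_a × H/3 = 215.2 × 2.833 = 609.8.
Resisting moment M_r = W × 2.71 = 752.8 × 2.71 = 2040.
FS_overturning = M_r/M_o = 2040/609.8 = 3.345.

3.35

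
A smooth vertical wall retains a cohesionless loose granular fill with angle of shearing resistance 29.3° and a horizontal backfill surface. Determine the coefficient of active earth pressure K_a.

0.343

K_a = tan²(45° − φ/2) = tan²(30.35°) = 0.3428.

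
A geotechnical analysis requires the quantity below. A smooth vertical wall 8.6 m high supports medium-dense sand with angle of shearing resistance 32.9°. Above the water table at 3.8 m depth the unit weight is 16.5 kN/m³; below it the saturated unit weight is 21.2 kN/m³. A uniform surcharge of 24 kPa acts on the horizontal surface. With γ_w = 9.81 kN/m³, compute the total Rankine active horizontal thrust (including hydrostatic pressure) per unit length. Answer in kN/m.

K_a = tan²(45° − φ/2) = 0.2960.
γ' = 21.2 − 9.81 = 11.39 kN/m³. h₂ = H − d_w = 4.8 m.
σ'_h: at surface K_a·q = 7.105; at WT K_a(q+γd_w) = 25.67; at base K_a(q+γd_w+γ'h₂) = 41.85 kPa.
P₁ = ½(7.105+25.67)×3.8 = 62.26; P₂ = ½(25.67+41.85)×4.8 = 162.0; P_w = ½γ_w h₂² = 113.0.
Total = 62.26+162.0+113.0 = 337.3 kN/m.

337 kN/m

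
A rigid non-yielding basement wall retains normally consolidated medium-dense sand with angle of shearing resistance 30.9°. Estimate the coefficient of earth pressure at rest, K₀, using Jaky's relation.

0.486

K₀ = 1 − sin φ' = 1 − sin 30.9° = 0.4865.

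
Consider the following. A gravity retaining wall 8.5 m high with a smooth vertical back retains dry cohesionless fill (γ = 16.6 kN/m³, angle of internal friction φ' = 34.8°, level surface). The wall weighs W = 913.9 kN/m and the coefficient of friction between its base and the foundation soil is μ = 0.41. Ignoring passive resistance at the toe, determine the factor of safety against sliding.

K_a = tan²(45° − 34.8°/2) = 0.2733.
P_a = ½K_aγH² = 0.5×0.2733×16.6×8.5² = 163.9 kN/m, acting at H/3 = 2.833 m above the base.
FS_sliding = μW / P_a = 0.41×913.9 / 163.9 = 2.286.

2.29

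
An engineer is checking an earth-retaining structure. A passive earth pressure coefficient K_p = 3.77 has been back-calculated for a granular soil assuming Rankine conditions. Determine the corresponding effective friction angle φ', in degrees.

35.5°

K_p = (1+sin φ)/(1−sin φ) ⇒ sin φ = (K_p − 1)/(K_p + 1) = 0.5807.
φ = arcsin(0.5807) = 35.50°.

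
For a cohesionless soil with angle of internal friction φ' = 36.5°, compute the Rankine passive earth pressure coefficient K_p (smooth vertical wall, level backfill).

K_p = (1 + sin φ)/(1 − sin φ) = tan²(45° + 36.5°/2) = 3.936.

3.94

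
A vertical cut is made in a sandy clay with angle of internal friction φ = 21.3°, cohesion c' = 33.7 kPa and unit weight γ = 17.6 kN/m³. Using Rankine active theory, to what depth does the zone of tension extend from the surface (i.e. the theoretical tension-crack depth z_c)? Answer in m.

K_a = tan²(45° − 21.3°/2) = 0.4671; √K_a = 0.6834.
The active pressure is zero where K_a γ z = 2c√K_a, so z_c = 2c/(γ√K_a) = 2×33.7/(17.6×0.6834) = 5.603 m.

5.60 m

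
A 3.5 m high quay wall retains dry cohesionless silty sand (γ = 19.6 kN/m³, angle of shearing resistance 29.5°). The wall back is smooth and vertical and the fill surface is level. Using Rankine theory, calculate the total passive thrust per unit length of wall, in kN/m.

353 kN/m

K_p = tan²(45° + φ/2) = 2.940.
P_p = ½ K_p γ H² = 0.5 × 2.940 × 19.6 × 3.5² = 353.0 kN/m.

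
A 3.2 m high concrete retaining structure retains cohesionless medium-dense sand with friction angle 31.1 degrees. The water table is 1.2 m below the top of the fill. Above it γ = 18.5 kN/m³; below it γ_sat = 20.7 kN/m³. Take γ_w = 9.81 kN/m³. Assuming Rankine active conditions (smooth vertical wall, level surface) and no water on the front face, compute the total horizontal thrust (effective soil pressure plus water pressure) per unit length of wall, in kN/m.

K_a = tan²(45° − φ/2) = 0.3188.
γ' = 20.7 − 9.81 = 10.89 kN/m³. Depth below WT = 2.0 m.
σ'_h at WT = K_a γ d_w = 7.077 kPa; at base = 7.077 + K_a γ' × 2.0 = 14.02 kPa.
P₁ (0–1.2 m) = ½×7.077×1.2 = 4.246. P₂ (1.2–3.2 m) = ½(7.077+14.02)×2.0 = 21.10.
P_w = ½ γ_w h₂² = 0.5×9.81×2.0² = 19.62. Total = 4.246+21.10+19.62 = 44.96 kN/m.

45.0 kN/m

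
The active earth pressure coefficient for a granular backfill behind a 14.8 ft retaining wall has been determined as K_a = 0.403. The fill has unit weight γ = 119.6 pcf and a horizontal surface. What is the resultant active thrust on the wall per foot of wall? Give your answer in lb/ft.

5280 lb/ft

P = ½ K_a γ H² = 0.5 × 0.403 × 119.6 × 14.8² = 5279 lb/ft.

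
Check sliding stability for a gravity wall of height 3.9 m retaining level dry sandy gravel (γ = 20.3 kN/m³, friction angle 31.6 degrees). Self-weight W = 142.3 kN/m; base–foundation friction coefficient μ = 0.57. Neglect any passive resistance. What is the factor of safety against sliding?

1.68

K_a = tan²(45° − 31.6°/2) = 0.3123.
P_a = ½K_aγH² = 0.5×0.3123×20.3×3.9² = 48.22 kN/m, acting at H/3 = 1.300 m above the base.
FS_sliding = μW / P_a = 0.57×142.3 / 48.22 = 1.682.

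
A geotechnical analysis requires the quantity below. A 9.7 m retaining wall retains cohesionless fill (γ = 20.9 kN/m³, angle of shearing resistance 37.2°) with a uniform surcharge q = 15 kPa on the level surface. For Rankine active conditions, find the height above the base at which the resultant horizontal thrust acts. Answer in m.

K_a = 0.2464.
Triangular part P₁ = ½K_aγH² = 242.3 at H/3 = 3.233 m; rectangular part P₂ = K_a q H = 35.85 at H/2 = 4.850 m.
ȳ = (P₁·3.233 + P₂·4.850)/(P₁+P₂) = 3.442 m.

3.44 m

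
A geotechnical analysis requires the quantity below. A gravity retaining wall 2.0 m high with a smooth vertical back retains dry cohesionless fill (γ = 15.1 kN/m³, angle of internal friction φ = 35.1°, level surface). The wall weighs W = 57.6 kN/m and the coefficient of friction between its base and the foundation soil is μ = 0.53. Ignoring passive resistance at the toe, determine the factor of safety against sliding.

3.75

K_a = tan²(45° − 35.1°/2) = 0.2698.
P_a = ½K_aγH² = 0.5×0.2698×15.1×2.0² = 8.149 kN/m, acting at H/3 = 0.6667 m above the base.
FS_sliding = μW / P_a = 0.53×57.6 / 8.149 = 3.746.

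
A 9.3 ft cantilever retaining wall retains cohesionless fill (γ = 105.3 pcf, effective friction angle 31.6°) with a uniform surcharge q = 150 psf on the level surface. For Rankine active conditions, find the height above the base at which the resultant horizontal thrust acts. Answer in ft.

K_a = 0.3123.
Triangular part P₁ = ½K_aγH² = 1422 at H/3 = 3.100 ft; rectangular part P₂ = K_a q H = 435.7 at H/2 = 4.650 ft.
ȳ = (P₁·3.100 + P₂·4.650)/(P₁+P₂) = 3.463 ft.

3.46 ft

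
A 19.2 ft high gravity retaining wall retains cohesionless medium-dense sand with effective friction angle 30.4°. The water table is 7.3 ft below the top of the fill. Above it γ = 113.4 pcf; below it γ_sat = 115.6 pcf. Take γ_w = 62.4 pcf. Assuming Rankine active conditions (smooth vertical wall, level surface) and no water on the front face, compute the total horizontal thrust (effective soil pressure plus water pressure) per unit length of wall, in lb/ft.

K_a = tan²(45° − φ/2) = 0.3280.
γ' = 115.6 − 62.4 = 53.20 pcf. Depth below WT = 11.9 ft.
σ'_h at WT = K_a γ d_w = 271.5 psf; at base = 271.5 + K_a γ' × 11.9 = 479.2 psf.
P₁ (0–7.3 ft) = ½×271.5×7.3 = 991.0. P₂ (7.3–19.2 ft) = ½(271.5+479.2)×11.9 = 4467.
P_w = ½ γ_w h₂² = 0.5×62.4×11.9² = 4418. Total = 991.0+4467+4418 = 9876 lb/ft.

9880 lb/ft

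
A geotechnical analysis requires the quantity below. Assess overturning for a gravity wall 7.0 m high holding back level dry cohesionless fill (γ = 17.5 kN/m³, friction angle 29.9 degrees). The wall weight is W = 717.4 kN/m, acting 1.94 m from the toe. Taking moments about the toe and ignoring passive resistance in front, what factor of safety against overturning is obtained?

K_a = tan²(45° − 29.9°/2) = 0.3347.
P_a = ½K_aγH² = 0.5×0.3347×17.5×7.0² = 143.5 kN/m, acting at H/3 = 2.333 m above the base.
Overturning moment M_o = P_a × H/3 = 143.5 × 2.333 = 334.8.
Resisting moment M_r = W × 1.94 = 717.4 × 1.94 = 1392.
FS_overturning = M_r/M_o = 1392/334.8 = 4.157.

4.16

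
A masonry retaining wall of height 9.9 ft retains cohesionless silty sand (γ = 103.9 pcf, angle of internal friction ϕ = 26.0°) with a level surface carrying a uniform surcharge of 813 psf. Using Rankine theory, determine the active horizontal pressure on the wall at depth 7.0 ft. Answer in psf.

K_a = (1 − sin φ)/(1 + sin φ) = 0.3905.
σ_v = γz + q = 103.9 × 7.0 + 813 = 1540 psf.
σ_h = K_a σ_v = 0.3905 × 1540 = 601.4 psf.

601 psf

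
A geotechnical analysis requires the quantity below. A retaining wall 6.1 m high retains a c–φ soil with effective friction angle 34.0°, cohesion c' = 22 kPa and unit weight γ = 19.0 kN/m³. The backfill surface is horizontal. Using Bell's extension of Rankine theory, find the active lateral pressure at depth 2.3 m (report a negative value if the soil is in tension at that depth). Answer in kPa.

-11.0 kPa

K_a = (1 − sin φ)/(1 + sin φ) = 0.2827.
σ_a = K_a γ z − 2c√K_a = 0.2827×19.0×2.3 − 2×22×0.5317 = -11.04 kPa.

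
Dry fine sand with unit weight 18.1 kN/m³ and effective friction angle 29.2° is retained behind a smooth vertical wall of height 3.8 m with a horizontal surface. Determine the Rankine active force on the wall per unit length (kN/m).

K_a = tan²(45° − φ/2) = 0.3442.
P_a = ½ K_a γ H² = 0.5 × 0.3442 × 18.1 × 3.8² = 44.98 kN/m.

45.0 kN/m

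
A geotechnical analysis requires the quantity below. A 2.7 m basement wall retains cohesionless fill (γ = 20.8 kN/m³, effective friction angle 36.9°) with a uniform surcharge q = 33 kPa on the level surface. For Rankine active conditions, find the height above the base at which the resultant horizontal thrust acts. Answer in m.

K_a = 0.2497.
Triangular part P₁ = ½K_aγH² = 18.93 at H/3 = 0.9000 m; rectangular part P₂ = K_a q H = 22.25 at H/2 = 1.350 m.
ȳ = (P₁·0.9000 + P₂·1.350)/(P₁+P₂) = 1.143 m.

1.14 m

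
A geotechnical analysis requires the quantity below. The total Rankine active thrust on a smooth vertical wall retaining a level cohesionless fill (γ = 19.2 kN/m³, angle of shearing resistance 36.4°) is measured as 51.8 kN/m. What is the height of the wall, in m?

K_a = 0.2552. P_a = ½ K_a γ H² ⇒ H = √(2P_a/(K_a γ)).
H = √(2×51.8/(0.2552×19.2)) = 4.599 m.

4.60 m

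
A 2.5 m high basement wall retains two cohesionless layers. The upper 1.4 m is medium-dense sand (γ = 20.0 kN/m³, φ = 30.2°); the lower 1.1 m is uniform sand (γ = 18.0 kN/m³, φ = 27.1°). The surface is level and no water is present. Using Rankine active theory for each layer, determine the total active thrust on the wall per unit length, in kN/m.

K_a1 = tan²(45°−30.2°/2) = 0.3307; K_a2 = tan²(45°−27.1°/2) = 0.3741.
Layer 1: σ at base = K_a1 γ₁ h₁ = 9.258 kPa; P₁ = ½×9.258×1.4 = 6.481.
Layer 2: σ_v at top = γ₁h₁ = 28.00; σ_h top = K_a2×28.00 = 10.47; σ_h base = K_a2×(28.00+18.0×1.1) = 17.88.
P₂ = ½(10.47+17.88)×1.1 = 15.59. Total P_a = 6.481+15.59 = 22.08 kN/m.

22.1 kN/m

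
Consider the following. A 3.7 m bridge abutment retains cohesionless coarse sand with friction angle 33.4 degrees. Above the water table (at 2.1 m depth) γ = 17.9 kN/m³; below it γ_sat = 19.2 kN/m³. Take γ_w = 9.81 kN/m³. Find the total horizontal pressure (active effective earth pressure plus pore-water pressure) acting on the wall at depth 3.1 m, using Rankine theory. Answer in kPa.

23.4 kPa

K_a = (1 − sin φ)/(1 + sin φ) = 0.2899.
γ' = 19.2 − 9.81 = 9.390 kN/m³.
Effective vertical stress at 3.1 m: σ'_v = 17.9×2.1 + 9.390×1.00 = 46.98 kPa.
σ'_h = K_a σ'_v = 0.2899 × 46.98 = 13.62 kPa; u = γ_w × 1.00 = 9.810 kPa.
Total σ_h = 13.62 + 9.810 = 23.43 kPa.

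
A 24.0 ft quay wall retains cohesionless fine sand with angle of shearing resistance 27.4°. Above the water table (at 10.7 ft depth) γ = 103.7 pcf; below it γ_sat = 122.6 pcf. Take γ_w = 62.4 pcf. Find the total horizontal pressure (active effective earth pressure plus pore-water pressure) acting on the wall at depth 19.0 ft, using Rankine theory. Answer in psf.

K_a = (1 − sin φ)/(1 + sin φ) = 0.3697.
γ' = 122.6 − 62.4 = 60.20 pcf.
Effective vertical stress at 19.0 ft: σ'_v = 103.7×10.7 + 60.20×8.30 = 1609 psf.
σ'_h = K_a σ'_v = 0.3697 × 1609 = 594.9 psf; u = γ_w × 8.30 = 517.9 psf.
Total σ_h = 594.9 + 517.9 = 1113 psf.

1110 psf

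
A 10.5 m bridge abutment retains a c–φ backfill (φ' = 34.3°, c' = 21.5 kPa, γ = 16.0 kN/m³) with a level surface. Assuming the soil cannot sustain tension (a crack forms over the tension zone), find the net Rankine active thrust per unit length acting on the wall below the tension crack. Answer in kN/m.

K_a = 0.2792; √K_a = 0.5284.
Tension-crack depth z_c = 2c/(γ√K_a) = 2×21.5/(16.0×0.5284) = 5.087 m.
σ_a at base = K_a γ H − 2c√K_a = 0.2792×16.0×10.5 − 2×21.5×0.5284 = 24.18 kPa.
P_a = ½ × 24.18 × (H − z_c) = 0.5×24.18×5.413 = 65.45 kN/m.

65.4 kN/m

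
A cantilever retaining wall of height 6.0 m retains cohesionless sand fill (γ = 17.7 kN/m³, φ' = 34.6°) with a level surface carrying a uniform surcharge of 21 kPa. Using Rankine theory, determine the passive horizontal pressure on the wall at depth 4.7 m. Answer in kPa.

378 kPa

K_p = (1 + sin φ)/(1 − sin φ) = 3.628.
σ_v = γz + q = 17.7 × 4.7 + 21 = 104.2 kPa.
σ_h = K_p σ_v = 3.628 × 104.2 = 378.0 kPa.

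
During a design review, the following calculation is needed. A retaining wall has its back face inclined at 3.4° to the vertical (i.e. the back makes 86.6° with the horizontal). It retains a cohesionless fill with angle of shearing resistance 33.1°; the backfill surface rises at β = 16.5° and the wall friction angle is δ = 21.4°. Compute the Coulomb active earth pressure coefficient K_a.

K_a = sin²(α+φ) / [sin²α · sin(α−δ) · (1 + √{sin(φ+δ)sin(φ−β) / (sin(α−δ)sin(α+β))})²].
With α = 86.6°, φ = 33.1°, δ = 21.4°, β = 16.5°: K_a = 0.3644.

0.364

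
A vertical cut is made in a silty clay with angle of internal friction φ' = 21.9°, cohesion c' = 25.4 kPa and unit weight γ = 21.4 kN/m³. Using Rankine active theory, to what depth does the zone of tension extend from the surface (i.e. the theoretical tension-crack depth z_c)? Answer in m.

K_a = tan²(45° − 21.9°/2) = 0.4567; √K_a = 0.6758.
The active pressure is zero where K_a γ z = 2c√K_a, so z_c = 2c/(γ√K_a) = 2×25.4/(21.4×0.6758) = 3.513 m.

3.51 m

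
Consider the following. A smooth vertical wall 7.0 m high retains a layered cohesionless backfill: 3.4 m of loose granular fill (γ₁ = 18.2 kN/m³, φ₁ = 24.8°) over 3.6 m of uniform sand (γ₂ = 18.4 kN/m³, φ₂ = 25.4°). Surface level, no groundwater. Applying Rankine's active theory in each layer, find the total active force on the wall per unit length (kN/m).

180 kN/m

K_a1 = tan²(45°−24.8°/2) = 0.4090; K_a2 = tan²(45°−25.4°/2) = 0.3996.
Layer 1: σ at base = K_a1 γ₁ h₁ = 25.31 kPa; P₁ = ½×25.31×3.4 = 43.02.
Layer 2: σ_v at top = γ₁h₁ = 61.88; σ_h top = K_a2×61.88 = 24.73; σ_h base = K_a2×(61.88+18.4×3.6) = 51.20.
P₂ = ½(24.73+51.20)×3.6 = 136.7. Total P_a = 43.02+136.7 = 179.7 kN/m.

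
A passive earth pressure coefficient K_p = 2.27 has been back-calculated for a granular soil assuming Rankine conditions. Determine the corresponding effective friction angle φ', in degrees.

22.9°

K_p = (1+sin φ)/(1−sin φ) ⇒ sin φ = (K_p − 1)/(K_p + 1) = 0.3884.
φ = arcsin(0.3884) = 22.85°.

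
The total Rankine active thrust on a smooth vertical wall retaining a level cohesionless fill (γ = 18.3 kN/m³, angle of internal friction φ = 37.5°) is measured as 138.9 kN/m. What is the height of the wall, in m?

K_a = 0.2432. P_a = ½ K_a γ H² ⇒ H = √(2P_a/(K_a γ)).
H = √(2×138.9/(0.2432×18.3)) = 7.901 m.

7.90 m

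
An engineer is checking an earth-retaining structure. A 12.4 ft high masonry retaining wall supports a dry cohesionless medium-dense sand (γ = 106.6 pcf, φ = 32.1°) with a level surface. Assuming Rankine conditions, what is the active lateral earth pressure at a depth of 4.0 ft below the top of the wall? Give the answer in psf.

130 psf

K_a = (1 − sin φ)/(1 + sin φ) = 0.3060.
σ_h = K_a γ z = 0.3060 × 106.6 × 4.0 = 130.5 psf.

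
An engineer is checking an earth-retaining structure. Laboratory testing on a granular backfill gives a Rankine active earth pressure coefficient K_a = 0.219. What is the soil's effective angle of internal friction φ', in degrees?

39.8°

K_a = tan²(45° − φ/2) ⇒ 45° − φ/2 = arctan(√0.219) = 25.08°.
φ = 2(45° − 25.08°) = 39.84°.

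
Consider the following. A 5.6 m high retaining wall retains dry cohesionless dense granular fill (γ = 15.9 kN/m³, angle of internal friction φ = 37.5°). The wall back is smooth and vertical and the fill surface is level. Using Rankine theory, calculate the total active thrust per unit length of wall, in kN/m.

60.6 kN/m

K_a = tan²(45° − φ/2) = 0.2432.
P_a = ½ K_a γ H² = 0.5 × 0.2432 × 15.9 × 5.6² = 60.63 kN/m.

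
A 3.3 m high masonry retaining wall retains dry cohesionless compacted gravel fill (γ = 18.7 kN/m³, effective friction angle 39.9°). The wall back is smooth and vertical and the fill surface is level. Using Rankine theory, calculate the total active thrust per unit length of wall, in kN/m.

22.2 kN/m

K_a = tan²(45° − φ/2) = 0.2184.
P_a = ½ K_a γ H² = 0.5 × 0.2184 × 18.7 × 3.3² = 22.24 kN/m.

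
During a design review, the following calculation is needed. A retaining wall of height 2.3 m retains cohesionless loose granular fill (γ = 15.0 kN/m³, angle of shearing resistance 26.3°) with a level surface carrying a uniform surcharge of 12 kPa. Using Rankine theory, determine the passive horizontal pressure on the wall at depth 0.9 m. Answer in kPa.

K_p = (1 + sin φ)/(1 − sin φ) = 2.591.
σ_v = γz + q = 15.0 × 0.9 + 12 = 25.50 kPa.
σ_h = K_p σ_v = 2.591 × 25.50 = 66.07 kPa.

66.1 kPa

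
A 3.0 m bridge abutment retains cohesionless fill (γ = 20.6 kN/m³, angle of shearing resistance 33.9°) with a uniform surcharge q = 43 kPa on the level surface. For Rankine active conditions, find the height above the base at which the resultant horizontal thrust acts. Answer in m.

K_a = 0.2839.
Triangular part P₁ = ½K_aγH² = 26.32 at H/3 = 1.000 m; rectangular part P₂ = K_a q H = 36.62 at H/2 = 1.500 m.
ȳ = (P₁·1.000 + P₂·1.500)/(P₁+P₂) = 1.291 m.

1.29 m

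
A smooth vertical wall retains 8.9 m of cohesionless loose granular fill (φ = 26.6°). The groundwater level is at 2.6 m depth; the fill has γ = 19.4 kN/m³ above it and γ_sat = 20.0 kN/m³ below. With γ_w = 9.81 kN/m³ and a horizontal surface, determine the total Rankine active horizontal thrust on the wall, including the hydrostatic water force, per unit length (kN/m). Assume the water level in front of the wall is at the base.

K_a = tan²(45° − φ/2) = 0.3814.
γ' = 20.0 − 9.81 = 10.19 kN/m³. Depth below WT = 6.3 m.
σ'_h at WT = K_a γ d_w = 19.24 kPa; at base = 19.24 + K_a γ' × 6.3 = 43.73 kPa.
P₁ (0–2.6 m) = ½×19.24×2.6 = 25.01. P₂ (2.6–8.9 m) = ½(19.24+43.73)×6.3 = 198.3.
P_w = ½ γ_w h₂² = 0.5×9.81×6.3² = 194.7. Total = 25.01+198.3+194.7 = 418.0 kN/m.

418 kN/m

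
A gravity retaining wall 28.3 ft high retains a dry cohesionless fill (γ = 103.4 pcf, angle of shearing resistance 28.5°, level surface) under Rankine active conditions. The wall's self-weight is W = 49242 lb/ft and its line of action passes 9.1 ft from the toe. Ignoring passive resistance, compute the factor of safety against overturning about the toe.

3.24

K_a = tan²(45° − 28.5°/2) = 0.3540.
P_a = ½K_aγH² = 0.5×0.3540×103.4×28.3² = 14660 lb/ft, acting at H/3 = 9.433 ft above the base.
Overturning moment M_o = P_a × H/3 = 14660 × 9.433 = 138300.
Resisting moment M_r = W × 9.1 = 49242 × 9.1 = 448100.
FS_overturning = M_r/M_o = 448100/138300 = 3.241.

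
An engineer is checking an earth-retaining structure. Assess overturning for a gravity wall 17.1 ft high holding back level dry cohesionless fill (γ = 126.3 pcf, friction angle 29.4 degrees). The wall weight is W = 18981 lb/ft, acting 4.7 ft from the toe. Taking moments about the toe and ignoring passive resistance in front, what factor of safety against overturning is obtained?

K_a = tan²(45° − 29.4°/2) = 0.3415.
P_a = ½K_aγH² = 0.5×0.3415×126.3×17.1² = 6305 lb/ft, acting at H/3 = 5.700 ft above the base.
Overturning moment M_o = P_a × H/3 = 6305 × 5.700 = 35940.
Resisting moment M_r = W × 4.7 = 18981 × 4.7 = 89210.
FS_overturning = M_r/M_o = 89210/35940 = 2.482.

2.48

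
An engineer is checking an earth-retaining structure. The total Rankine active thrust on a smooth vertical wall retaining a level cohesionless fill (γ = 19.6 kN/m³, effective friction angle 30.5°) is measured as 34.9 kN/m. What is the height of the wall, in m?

3.30 m

K_a = 0.3267. P_a = ½ K_a γ H² ⇒ H = √(2P_a/(K_a γ)).
H = √(2×34.9/(0.3267×19.6)) = 3.302 m.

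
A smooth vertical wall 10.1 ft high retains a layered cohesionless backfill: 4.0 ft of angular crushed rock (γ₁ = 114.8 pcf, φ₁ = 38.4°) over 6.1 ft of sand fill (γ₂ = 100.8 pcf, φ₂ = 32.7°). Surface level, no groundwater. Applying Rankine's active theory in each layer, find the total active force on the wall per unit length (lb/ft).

K_a1 = tan²(45°−38.4°/2) = 0.2337; K_a2 = tan²(45°−32.7°/2) = 0.2985.
Layer 1: σ at base = K_a1 γ₁ h₁ = 107.3 psf; P₁ = ½×107.3×4.0 = 214.6.
Layer 2: σ_v at top = γ₁h₁ = 459.2; σ_h top = K_a2×459.2 = 137.1; σ_h base = K_a2×(459.2+100.8×6.1) = 320.6.
P₂ = ½(137.1+320.6)×6.1 = 1396. Total P_a = 214.6+1396 = 1611 lb/ft.

1610 lb/ft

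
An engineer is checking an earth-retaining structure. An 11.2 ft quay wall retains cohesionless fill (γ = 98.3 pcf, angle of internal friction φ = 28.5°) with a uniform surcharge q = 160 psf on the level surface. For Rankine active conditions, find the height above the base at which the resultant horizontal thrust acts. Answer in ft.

K_a = 0.3540.
Triangular part P₁ = ½K_aγH² = 2182 at H/3 = 3.733 ft; rectangular part P₂ = K_a q H = 634.3 at H/2 = 5.600 ft.
ȳ = (P₁·3.733 + P₂·5.600)/(P₁+P₂) = 4.154 ft.

4.15 ft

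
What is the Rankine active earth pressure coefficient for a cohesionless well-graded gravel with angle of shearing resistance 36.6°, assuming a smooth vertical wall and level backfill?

0.253

K_a = tan²(45° − φ/2) = tan²(26.70°) = 0.2530.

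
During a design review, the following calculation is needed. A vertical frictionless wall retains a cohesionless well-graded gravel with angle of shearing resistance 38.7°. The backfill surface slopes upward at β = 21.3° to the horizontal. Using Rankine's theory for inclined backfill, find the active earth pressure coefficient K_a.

0.273

K_a = cos β · (cos β − √(cos²β − cos²φ)) / (cos β + √(cos²β − cos²φ)).
cos β = 0.9317, cos φ = 0.7804, √(cos²β − cos²φ) = 0.5089.
K_a = 0.9317 × (0.9317 − 0.5089)/(0.9317 + 0.5089) = 0.2734.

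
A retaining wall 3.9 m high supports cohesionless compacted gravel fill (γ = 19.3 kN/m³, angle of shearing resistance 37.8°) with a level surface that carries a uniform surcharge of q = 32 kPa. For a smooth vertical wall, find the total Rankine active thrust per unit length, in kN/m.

65.2 kN/m

K_a = tan²(45° − φ/2) = 0.2400.
Soil triangle: ½ K_a γ H² = 0.5×0.2400×19.3×3.9² = 35.23 kN/m.
Surcharge rectangle: K_a q H = 0.2400×32×3.9 = 29.95 kN/m.
Total = 35.23 + 29.95 = 65.18 kN/m.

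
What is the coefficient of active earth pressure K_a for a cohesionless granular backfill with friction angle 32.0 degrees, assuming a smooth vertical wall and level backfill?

K_a = (1 − sin φ)/(1 + sin φ) = (1 − sin 32.0°)/(1 + sin 32.0°) = 0.3073.

0.307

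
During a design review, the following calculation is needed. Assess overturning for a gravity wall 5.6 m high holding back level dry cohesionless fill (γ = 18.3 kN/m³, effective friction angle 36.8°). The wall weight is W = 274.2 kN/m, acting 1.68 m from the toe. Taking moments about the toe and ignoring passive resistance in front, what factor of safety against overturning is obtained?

3.43

K_a = tan²(45° − 36.8°/2) = 0.2508.
P_a = ½K_aγH² = 0.5×0.2508×18.3×5.6² = 71.96 kN/m, acting at H/3 = 1.867 m above the base.
Overturning moment M_o = P_a × H/3 = 71.96 × 1.867 = 134.3.
Resisting moment M_r = W × 1.68 = 274.2 × 1.68 = 460.7.
FS_overturning = M_r/M_o = 460.7/134.3 = 3.430.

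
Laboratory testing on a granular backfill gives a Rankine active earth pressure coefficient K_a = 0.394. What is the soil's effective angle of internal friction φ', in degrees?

K_a = tan²(45° − φ/2) ⇒ 45° − φ/2 = arctan(√0.394) = 32.12°.
φ = 2(45° − 32.12°) = 25.77°.

25.8°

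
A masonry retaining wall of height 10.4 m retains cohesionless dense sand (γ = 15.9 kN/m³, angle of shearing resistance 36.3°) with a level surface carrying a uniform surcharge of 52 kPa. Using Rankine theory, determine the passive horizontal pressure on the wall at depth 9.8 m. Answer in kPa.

K_p = (1 + sin φ)/(1 − sin φ) = 3.902.
σ_v = γz + q = 15.9 × 9.8 + 52 = 207.8 kPa.
σ_h = K_p σ_v = 3.902 × 207.8 = 810.9 kPa.

811 kPa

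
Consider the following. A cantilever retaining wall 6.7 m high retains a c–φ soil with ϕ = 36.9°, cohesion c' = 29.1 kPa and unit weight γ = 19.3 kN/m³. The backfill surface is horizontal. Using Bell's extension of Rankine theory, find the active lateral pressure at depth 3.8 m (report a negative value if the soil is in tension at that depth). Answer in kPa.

K_a = (1 − sin φ)/(1 + sin φ) = 0.2497.
σ_a = K_a γ z − 2c√K_a = 0.2497×19.3×3.8 − 2×29.1×0.4997 = -10.77 kPa.

-10.8 kPa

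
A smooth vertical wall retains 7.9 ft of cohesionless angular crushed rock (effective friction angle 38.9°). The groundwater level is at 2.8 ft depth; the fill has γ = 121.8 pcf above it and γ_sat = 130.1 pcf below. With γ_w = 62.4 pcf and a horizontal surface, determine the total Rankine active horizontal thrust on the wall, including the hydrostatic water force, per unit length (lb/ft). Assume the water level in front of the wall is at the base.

K_a = tan²(45° − φ/2) = 0.2285.
γ' = 130.1 − 62.4 = 67.70 pcf. Depth below WT = 5.1 ft.
σ'_h at WT = K_a γ d_w = 77.94 psf; at base = 77.94 + K_a γ' × 5.1 = 156.8 psf.
P₁ (0–2.8 ft) = ½×77.94×2.8 = 109.1. P₂ (2.8–7.9 ft) = ½(77.94+156.8)×5.1 = 598.7.
P_w = ½ γ_w h₂² = 0.5×62.4×5.1² = 811.5. Total = 109.1+598.7+811.5 = 1519 lb/ft.

1520 lb/ft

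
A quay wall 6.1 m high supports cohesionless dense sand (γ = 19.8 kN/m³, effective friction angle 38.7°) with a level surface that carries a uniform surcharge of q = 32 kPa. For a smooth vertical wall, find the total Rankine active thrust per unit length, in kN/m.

K_a = tan²(45° − φ/2) = 0.2306.
Soil triangle: ½ K_a γ H² = 0.5×0.2306×19.8×6.1² = 84.94 kN/m.
Surcharge rectangle: K_a q H = 0.2306×32×6.1 = 45.01 kN/m.
Total = 84.94 + 45.01 = 130.0 kN/m.

130 kN/m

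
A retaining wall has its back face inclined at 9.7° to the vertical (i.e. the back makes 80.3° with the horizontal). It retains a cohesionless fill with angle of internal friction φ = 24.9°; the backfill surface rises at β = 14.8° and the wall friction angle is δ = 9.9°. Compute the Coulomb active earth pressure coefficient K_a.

K_a = sin²(α+φ) / [sin²α · sin(α−δ) · (1 + √{sin(φ+δ)sin(φ−β) / (sin(α−δ)sin(α+β))})²].
With α = 80.3°, φ = 24.9°, δ = 9.9°, β = 14.8°: K_a = 0.5781.

0.578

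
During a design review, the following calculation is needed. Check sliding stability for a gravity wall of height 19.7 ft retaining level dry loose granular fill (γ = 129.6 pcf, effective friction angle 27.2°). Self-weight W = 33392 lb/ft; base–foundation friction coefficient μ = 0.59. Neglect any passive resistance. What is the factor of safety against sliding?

2.10

K_a = tan²(45° − 27.2°/2) = 0.3726.
P_a = ½K_aγH² = 0.5×0.3726×129.6×19.7² = 9370 lb/ft, acting at H/3 = 6.567 ft above the base.
FS_sliding = μW / P_a = 0.59×33392 / 9370 = 2.103.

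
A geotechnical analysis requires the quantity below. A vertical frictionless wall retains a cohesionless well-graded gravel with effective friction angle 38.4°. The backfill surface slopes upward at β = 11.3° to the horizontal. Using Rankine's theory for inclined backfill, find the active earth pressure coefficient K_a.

K_a = cos β · (cos β − √(cos²β − cos²φ)) / (cos β + √(cos²β − cos²φ)).
cos β = 0.9806, cos φ = 0.7837, √(cos²β − cos²φ) = 0.5894.
K_a = 0.9806 × (0.9806 − 0.5894)/(0.9806 + 0.5894) = 0.2443.

0.244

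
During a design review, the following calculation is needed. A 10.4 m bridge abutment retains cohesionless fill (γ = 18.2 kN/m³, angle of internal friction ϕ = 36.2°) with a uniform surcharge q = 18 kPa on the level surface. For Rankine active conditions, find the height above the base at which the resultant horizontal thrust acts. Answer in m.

3.74 m

K_a = 0.2574.
Triangular part P₁ = ½K_aγH² = 253.3 at H/3 = 3.467 m; rectangular part P₂ = K_a q H = 48.18 at H/2 = 5.200 m.
ȳ = (P₁·3.467 + P₂·5.200)/(P₁+P₂) = 3.744 m.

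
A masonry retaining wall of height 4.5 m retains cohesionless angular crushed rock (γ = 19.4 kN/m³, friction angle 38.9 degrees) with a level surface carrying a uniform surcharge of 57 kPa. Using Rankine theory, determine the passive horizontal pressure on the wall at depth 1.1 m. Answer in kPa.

K_p = (1 + sin φ)/(1 − sin φ) = 4.376.
σ_v = γz + q = 19.4 × 1.1 + 57 = 78.34 kPa.
σ_h = K_p σ_v = 4.376 × 78.34 = 342.8 kPa.

343 kPa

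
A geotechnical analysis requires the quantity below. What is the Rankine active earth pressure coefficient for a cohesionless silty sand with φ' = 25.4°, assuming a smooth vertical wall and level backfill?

0.400

K_a = tan²(45° − φ/2) = tan²(32.30°) = 0.3996.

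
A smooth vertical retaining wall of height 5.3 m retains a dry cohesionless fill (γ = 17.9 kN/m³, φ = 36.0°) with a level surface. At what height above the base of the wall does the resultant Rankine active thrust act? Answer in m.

1.77 m

K_a = 0.2596.
The pressure distribution is triangular, so the resultant acts at H/3 above the base = 5.3/3 = 1.767 m.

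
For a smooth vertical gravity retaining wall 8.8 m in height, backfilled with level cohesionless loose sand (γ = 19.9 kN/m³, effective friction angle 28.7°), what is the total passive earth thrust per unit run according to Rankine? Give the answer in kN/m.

2190 kN/m

K_p = tan²(45° + φ/2) = 2.848.
P_p = ½ K_p γ H² = 0.5 × 2.848 × 19.9 × 8.8² = 2194 kN/m.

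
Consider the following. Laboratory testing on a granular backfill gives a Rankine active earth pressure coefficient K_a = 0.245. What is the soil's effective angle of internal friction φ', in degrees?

37.3°

K_a = tan²(45° − φ/2) ⇒ 45° − φ/2 = arctan(√0.245) = 26.33°.
φ = 2(45° − 26.33°) = 37.33°.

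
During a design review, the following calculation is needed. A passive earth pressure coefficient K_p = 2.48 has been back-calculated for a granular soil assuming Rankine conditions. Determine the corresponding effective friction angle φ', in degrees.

25.2°

K_p = (1+sin φ)/(1−sin φ) ⇒ sin φ = (K_p − 1)/(K_p + 1) = 0.4253.
φ = arcsin(0.4253) = 25.17°.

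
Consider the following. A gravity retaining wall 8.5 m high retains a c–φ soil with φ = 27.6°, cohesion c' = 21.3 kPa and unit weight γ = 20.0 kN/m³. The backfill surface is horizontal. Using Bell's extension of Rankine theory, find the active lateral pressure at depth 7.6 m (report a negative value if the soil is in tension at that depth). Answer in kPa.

K_a = (1 − sin φ)/(1 + sin φ) = 0.3668.
σ_a = K_a γ z − 2c√K_a = 0.3668×20.0×7.6 − 2×21.3×0.6056 = 29.95 kPa.

30.0 kPa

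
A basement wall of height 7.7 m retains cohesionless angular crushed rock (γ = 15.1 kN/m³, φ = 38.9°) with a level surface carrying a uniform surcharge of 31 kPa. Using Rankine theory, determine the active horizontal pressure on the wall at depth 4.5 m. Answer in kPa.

K_a = (1 − sin φ)/(1 + sin φ) = 0.2285.
σ_v = γz + q = 15.1 × 4.5 + 31 = 98.95 kPa.
σ_h = K_a σ_v = 0.2285 × 98.95 = 22.61 kPa.

22.6 kPa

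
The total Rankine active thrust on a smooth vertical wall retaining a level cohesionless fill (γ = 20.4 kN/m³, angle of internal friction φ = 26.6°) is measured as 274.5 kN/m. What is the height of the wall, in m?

8.40 m

K_a = 0.3814. P_a = ½ K_a γ H² ⇒ H = √(2P_a/(K_a γ)).
H = √(2×274.5/(0.3814×20.4)) = 8.400 m.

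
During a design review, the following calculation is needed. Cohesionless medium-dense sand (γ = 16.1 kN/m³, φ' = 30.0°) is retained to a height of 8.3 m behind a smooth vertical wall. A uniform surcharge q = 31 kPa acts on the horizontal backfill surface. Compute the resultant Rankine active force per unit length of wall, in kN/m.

271 kN/m

K_a = tan²(45° − φ/2) = 0.3333.
Soil triangle: ½ K_a γ H² = 0.5×0.3333×16.1×8.3² = 184.9 kN/m.
Surcharge rectangle: K_a q H = 0.3333×31×8.3 = 85.77 kN/m.
Total = 184.9 + 85.77 = 270.6 kN/m.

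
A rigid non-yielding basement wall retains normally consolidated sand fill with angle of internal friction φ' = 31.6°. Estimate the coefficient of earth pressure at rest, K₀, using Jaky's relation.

0.476

K₀ = 1 − sin φ' = 1 − sin 31.6° = 0.4760.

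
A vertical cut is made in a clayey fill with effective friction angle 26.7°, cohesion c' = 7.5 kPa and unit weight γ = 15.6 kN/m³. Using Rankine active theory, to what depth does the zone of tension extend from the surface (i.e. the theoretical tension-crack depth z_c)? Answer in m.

K_a = tan²(45° − 26.7°/2) = 0.3800; √K_a = 0.6164.
The active pressure is zero where K_a γ z = 2c√K_a, so z_c = 2c/(γ√K_a) = 2×7.5/(15.6×0.6164) = 1.560 m.

1.56 m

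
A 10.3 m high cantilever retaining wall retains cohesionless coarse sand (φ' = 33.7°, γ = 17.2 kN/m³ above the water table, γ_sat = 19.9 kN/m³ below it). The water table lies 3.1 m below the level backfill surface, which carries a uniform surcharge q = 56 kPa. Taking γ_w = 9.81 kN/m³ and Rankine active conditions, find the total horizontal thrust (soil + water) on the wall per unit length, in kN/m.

K_a = tan²(45° − φ/2) = 0.2863.
γ' = 19.9 − 9.81 = 10.09 kN/m³. h₂ = H − d_w = 7.2 m.
σ'_h: at surface K_a·q = 16.03; at WT K_a(q+γd_w) = 31.30; at base K_a(q+γd_w+γ'h₂) = 52.10 kPa.
P₁ = ½(16.03+31.30)×3.1 = 73.36; P₂ = ½(31.30+52.10)×7.2 = 300.2; P_w = ½γ_w h₂² = 254.3.
Total = 73.36+300.2+254.3 = 627.9 kN/m.

628 kN/m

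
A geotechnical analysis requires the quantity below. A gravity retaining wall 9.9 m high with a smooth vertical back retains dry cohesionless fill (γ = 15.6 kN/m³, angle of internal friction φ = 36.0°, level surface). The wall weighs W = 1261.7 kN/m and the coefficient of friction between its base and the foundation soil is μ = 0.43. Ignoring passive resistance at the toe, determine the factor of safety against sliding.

K_a = tan²(45° − 36.0°/2) = 0.2596.
P_a = ½K_aγH² = 0.5×0.2596×15.6×9.9² = 198.5 kN/m, acting at H/3 = 3.300 m above the base.
FS_sliding = μW / P_a = 0.43×1261.7 / 198.5 = 2.734.

2.73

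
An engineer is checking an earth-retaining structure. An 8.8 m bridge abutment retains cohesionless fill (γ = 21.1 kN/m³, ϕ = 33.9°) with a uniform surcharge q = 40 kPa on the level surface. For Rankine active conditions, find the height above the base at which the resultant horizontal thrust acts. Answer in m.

K_a = 0.2839.
Triangular part P₁ = ½K_aγH² = 231.9 at H/3 = 2.933 m; rectangular part P₂ = K_a q H = 99.94 at H/2 = 4.400 m.
ȳ = (P₁·2.933 + P₂·4.400)/(P₁+P₂) = 3.375 m.

3.37 m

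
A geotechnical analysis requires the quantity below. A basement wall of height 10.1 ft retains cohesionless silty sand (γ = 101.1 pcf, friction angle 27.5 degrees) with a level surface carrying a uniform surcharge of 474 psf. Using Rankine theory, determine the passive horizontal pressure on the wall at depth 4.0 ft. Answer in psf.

2390 psf

K_p = (1 + sin φ)/(1 − sin φ) = 2.716.
σ_v = γz + q = 101.1 × 4.0 + 474 = 878.4 psf.
σ_h = K_p σ_v = 2.716 × 878.4 = 2386 psf.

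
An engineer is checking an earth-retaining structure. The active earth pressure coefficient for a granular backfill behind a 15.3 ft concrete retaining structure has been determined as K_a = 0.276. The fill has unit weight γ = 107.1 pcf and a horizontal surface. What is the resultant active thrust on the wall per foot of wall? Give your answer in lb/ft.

P = ½ K_a γ H² = 0.5 × 0.276 × 107.1 × 15.3² = 3460 lb/ft.

3460 lb/ft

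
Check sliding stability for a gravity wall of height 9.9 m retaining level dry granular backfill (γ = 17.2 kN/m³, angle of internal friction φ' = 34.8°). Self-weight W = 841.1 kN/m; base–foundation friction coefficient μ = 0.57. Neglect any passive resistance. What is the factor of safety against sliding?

2.08

K_a = tan²(45° − 34.8°/2) = 0.2733.
P_a = ½K_aγH² = 0.5×0.2733×17.2×9.9² = 230.4 kN/m, acting at H/3 = 3.300 m above the base.
FS_sliding = μW / P_a = 0.57×841.1 / 230.4 = 2.081.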